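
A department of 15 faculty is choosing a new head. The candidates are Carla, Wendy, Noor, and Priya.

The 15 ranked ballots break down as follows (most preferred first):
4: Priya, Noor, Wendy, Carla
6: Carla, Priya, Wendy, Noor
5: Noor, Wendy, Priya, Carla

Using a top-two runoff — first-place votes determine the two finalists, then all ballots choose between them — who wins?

Noor

Round 1 first-place votes: Carla 6, Wendy 0, Noor 5, Priya 4. Carla and Noor advance.
Runoff: Carla is ranked above Noor on 6 ballots, Noor above Carla on 9.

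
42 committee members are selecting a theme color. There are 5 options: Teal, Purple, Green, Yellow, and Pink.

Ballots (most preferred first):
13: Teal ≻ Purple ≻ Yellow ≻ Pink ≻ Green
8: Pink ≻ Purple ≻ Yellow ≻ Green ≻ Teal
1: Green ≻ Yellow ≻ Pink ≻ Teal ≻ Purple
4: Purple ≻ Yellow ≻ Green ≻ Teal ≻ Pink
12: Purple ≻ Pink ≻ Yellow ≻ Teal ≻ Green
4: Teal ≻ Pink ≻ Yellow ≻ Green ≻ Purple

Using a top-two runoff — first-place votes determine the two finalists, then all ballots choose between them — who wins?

Round 1 first-place votes: Teal 17, Purple 16, Green 1, Yellow 0, Pink 8. Teal and Purple advance.
Runoff: Teal is ranked above Purple on 18 ballots, Purple above Teal on 24.

Purple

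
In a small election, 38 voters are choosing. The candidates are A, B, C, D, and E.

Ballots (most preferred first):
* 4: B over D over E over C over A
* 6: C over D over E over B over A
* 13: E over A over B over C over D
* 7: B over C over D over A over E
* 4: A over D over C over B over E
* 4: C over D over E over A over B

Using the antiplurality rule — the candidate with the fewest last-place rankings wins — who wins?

C

Last-place votes: A 10, B 4, C 0, D 13, E 11.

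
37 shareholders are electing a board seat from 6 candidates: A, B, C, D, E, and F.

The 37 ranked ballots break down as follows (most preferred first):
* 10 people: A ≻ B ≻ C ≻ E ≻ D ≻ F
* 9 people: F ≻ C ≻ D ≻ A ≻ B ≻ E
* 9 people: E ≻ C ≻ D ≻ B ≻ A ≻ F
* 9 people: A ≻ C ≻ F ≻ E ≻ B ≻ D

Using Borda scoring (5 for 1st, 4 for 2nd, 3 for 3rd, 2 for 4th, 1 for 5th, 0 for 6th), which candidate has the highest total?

C

A: 10×5 + 9×2 + 9×1 + 9×5 = 122
B: 10×4 + 9×1 + 9×2 + 9×1 = 76
C: 10×3 + 9×4 + 9×4 + 9×4 = 138
D: 10×1 + 9×3 + 9×3 + 9×0 = 64
E: 10×2 + 9×0 + 9×5 + 9×2 = 83
F: 10×0 + 9×5 + 9×0 + 9×3 = 72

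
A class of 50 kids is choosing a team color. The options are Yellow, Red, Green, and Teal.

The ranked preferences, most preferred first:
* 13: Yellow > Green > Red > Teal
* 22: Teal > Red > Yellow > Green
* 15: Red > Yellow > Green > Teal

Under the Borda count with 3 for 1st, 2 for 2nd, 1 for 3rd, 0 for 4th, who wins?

Red

Yellow: 13×3 + 22×1 + 15×2 = 91
Red: 13×1 + 22×2 + 15×3 = 102
Green: 13×2 + 22×0 + 15×1 = 41
Teal: 13×0 + 22×3 + 15×0 = 66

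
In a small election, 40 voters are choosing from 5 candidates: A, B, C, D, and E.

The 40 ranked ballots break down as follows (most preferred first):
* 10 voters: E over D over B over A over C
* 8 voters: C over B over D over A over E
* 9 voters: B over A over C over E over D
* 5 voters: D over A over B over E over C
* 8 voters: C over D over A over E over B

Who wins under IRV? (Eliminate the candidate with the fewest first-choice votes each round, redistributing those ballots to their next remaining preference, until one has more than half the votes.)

Round 1: A 0, B 9, C 16, D 5, E 10. A eliminated.
Round 2: B 9, C 16, D 5, E 10. D eliminated.
Round 3: B 14, C 16, E 10. E eliminated.
Round 4: B 24, C 16. B has a majority (≥21).

B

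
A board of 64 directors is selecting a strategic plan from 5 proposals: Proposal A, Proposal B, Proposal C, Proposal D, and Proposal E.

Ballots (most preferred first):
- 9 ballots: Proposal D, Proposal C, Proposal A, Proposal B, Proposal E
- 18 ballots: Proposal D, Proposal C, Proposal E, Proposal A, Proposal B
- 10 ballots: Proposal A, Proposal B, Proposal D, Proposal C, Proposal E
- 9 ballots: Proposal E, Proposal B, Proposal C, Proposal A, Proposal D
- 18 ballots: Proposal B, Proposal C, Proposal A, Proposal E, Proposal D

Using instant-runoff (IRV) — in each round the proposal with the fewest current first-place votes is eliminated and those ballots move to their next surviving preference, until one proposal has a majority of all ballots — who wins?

Round 1: Proposal A 10, Proposal B 18, Proposal C 0, Proposal D 27, Proposal E 9. Proposal C eliminated.
Round 2: Proposal A 10, Proposal B 18, Proposal D 27, Proposal E 9. Proposal E eliminated.
Round 3: Proposal A 10, Proposal B 27, Proposal D 27. Proposal A eliminated.
Round 4: Proposal B 37, Proposal D 27. Proposal B has a majority (≥33).

Proposal B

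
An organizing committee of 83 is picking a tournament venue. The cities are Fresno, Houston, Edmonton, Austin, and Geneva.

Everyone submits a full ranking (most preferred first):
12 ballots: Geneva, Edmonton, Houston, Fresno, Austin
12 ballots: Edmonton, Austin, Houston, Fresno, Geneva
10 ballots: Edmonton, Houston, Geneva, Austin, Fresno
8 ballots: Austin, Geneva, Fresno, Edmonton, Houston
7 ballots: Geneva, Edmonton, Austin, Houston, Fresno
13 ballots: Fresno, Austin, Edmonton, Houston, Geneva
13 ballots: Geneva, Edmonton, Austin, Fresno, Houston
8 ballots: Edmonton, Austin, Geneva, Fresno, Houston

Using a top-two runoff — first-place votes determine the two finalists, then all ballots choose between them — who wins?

Edmonton

Round 1 first-place votes: Fresno 13, Houston 0, Edmonton 30, Austin 8, Geneva 32. Geneva and Edmonton advance.
Runoff: Geneva is ranked above Edmonton on 40 ballots, Edmonton above Geneva on 43.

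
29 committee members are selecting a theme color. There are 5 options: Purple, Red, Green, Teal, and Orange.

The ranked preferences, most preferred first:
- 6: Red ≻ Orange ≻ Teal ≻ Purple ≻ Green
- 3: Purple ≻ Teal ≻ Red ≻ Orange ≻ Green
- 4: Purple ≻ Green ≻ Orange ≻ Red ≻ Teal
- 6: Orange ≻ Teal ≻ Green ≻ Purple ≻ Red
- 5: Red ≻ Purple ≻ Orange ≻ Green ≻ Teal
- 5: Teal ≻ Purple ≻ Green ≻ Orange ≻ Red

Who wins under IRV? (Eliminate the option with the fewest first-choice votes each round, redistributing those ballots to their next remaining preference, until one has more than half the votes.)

Round 1: Purple 7, Red 11, Green 0, Teal 5, Orange 6. Green eliminated.
Round 2: Purple 7, Red 11, Teal 5, Orange 6. Teal eliminated.
Round 3: Purple 12, Red 11, Orange 6. Orange eliminated.
Round 4: Purple 18, Red 11. Purple has a majority (≥15).

Purple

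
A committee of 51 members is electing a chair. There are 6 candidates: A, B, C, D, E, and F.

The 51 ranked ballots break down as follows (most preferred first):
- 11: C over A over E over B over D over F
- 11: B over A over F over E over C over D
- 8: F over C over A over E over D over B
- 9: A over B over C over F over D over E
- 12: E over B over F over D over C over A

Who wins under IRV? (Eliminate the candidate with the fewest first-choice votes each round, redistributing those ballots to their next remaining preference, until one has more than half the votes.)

Round 1: A 9, B 11, C 11, D 0, E 12, F 8. D eliminated.
Round 2: A 9, B 11, C 11, E 12, F 8. F eliminated.
Round 3: A 9, B 11, C 19, E 12. A eliminated.
Round 4: B 20, C 19, E 12. E eliminated.
Round 5: B 32, C 19. B has a majority (≥26).

B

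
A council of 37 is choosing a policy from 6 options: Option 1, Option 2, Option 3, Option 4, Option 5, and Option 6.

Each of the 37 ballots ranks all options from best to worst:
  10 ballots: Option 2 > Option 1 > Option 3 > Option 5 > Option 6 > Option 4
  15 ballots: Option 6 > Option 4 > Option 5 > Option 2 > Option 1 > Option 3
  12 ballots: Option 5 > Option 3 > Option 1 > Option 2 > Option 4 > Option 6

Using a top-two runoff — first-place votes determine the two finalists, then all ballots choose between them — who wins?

Round 1 first-place votes: Option 1 0, Option 2 10, Option 3 0, Option 4 0, Option 5 12, Option 6 15. Option 6 and Option 5 advance.
Runoff: Option 6 is ranked above Option 5 on 15 ballots, Option 5 above Option 6 on 22.

Option 5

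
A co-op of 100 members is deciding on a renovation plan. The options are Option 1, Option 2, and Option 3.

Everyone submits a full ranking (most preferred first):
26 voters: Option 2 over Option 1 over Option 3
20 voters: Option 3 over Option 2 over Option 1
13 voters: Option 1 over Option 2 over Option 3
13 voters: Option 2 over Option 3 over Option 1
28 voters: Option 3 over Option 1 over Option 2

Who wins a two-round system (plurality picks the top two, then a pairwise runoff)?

Option 2

Round 1 first-place votes: Option 1 13, Option 2 39, Option 3 48. Option 3 and Option 2 advance.
Runoff: Option 3 is ranked above Option 2 on 48 ballots, Option 2 above Option 3 on 52.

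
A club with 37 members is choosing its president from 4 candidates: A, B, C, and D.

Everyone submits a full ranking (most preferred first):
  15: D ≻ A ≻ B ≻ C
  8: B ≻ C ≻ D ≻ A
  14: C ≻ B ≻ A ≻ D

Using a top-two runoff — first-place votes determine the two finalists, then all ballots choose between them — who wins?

Round 1 first-place votes: A 0, B 8, C 14, D 15. D and C advance.
Runoff: D is ranked above C on 15 ballots, C above D on 22.

C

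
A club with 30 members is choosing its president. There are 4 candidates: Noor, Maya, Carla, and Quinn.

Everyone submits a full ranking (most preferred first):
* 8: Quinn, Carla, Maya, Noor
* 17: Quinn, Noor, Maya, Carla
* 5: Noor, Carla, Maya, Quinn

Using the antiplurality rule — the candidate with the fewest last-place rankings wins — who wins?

Last-place votes: Noor 8, Maya 0, Carla 17, Quinn 5.

Maya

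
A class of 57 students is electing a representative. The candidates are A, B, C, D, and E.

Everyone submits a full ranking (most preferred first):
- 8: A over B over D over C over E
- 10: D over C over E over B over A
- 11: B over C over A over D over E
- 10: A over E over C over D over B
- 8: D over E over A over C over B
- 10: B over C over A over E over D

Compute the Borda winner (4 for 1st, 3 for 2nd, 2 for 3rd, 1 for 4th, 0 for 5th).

A

A: 8×4 + 10×0 + 11×2 + 10×4 + 8×2 + 10×2 = 130
B: 8×3 + 10×1 + 11×4 + 10×0 + 8×0 + 10×4 = 118
C: 8×1 + 10×3 + 11×3 + 10×2 + 8×1 + 10×3 = 129
D: 8×2 + 10×4 + 11×1 + 10×1 + 8×4 + 10×0 = 109
E: 8×0 + 10×2 + 11×0 + 10×3 + 8×3 + 10×1 = 84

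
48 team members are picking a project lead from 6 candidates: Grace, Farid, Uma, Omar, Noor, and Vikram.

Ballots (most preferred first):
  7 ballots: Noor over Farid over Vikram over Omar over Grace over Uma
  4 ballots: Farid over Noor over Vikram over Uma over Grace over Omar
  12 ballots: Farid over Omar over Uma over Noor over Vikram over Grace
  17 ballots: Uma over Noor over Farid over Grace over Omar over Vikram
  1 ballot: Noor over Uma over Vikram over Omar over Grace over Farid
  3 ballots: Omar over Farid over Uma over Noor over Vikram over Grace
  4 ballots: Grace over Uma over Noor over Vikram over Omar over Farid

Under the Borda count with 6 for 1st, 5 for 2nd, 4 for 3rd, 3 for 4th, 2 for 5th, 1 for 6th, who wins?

Grace: 7×2 + 4×2 + 12×1 + 17×3 + 1×2 + 3×1 + 4×6 = 114
Farid: 7×5 + 4×6 + 12×6 + 17×4 + 1×1 + 3×5 + 4×1 = 219
Uma: 7×1 + 4×3 + 12×4 + 17×6 + 1×5 + 3×4 + 4×5 = 206
Omar: 7×3 + 4×1 + 12×5 + 17×2 + 1×3 + 3×6 + 4×2 = 148
Noor: 7×6 + 4×5 + 12×3 + 17×5 + 1×6 + 3×3 + 4×4 = 214
Vikram: 7×4 + 4×4 + 12×2 + 17×1 + 1×4 + 3×2 + 4×3 = 107

Farid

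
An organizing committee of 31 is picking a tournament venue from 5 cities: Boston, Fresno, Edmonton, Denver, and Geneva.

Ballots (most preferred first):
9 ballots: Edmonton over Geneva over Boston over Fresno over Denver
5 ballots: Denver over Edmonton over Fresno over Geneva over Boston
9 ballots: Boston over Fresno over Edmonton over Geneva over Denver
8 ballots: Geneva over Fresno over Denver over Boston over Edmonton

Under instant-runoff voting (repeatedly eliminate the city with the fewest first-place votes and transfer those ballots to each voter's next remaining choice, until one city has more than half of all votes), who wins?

Round 1: Boston 9, Fresno 0, Edmonton 9, Denver 5, Geneva 8. Fresno eliminated.
Round 2: Boston 9, Edmonton 9, Denver 5, Geneva 8. Denver eliminated.
Round 3: Boston 9, Edmonton 14, Geneva 8. Geneva eliminated.
Round 4: Boston 17, Edmonton 14. Boston has a majority (≥16).

Boston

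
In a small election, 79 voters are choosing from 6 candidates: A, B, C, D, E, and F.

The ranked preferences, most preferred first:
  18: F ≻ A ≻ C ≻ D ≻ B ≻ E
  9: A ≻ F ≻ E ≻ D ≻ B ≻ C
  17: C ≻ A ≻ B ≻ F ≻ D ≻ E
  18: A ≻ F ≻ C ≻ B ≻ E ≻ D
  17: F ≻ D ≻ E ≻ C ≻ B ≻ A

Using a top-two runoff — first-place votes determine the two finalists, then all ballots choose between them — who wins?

A

Round 1 first-place votes: A 27, B 0, C 17, D 0, E 0, F 35. F and A advance.
Runoff: F is ranked above A on 35 ballots, A above F on 44.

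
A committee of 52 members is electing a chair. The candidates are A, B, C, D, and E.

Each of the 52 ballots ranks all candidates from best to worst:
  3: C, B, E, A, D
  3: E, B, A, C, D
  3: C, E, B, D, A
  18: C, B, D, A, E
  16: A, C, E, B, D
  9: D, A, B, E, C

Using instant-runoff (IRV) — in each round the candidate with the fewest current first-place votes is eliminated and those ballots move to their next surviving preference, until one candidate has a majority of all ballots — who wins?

A

Round 1: A 16, B 0, C 24, D 9, E 3. B eliminated.
Round 2: A 16, C 24, D 9, E 3. E eliminated.
Round 3: A 19, C 24, D 9. D eliminated.
Round 4: A 28, C 24. A has a majority (≥27).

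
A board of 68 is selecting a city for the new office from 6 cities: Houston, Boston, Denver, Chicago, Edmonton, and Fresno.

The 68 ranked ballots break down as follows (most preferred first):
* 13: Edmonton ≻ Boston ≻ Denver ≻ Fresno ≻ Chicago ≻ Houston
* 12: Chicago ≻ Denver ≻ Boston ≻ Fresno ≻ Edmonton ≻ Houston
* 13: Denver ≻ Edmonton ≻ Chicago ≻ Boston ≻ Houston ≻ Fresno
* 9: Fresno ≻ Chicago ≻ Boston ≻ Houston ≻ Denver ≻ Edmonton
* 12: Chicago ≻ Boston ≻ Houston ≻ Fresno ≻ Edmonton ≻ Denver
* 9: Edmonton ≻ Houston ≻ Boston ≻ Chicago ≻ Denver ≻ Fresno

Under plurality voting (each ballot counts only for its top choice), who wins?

First-place votes: Houston 0, Boston 0, Denver 13, Chicago 24, Edmonton 22, Fresno 9.

Chicago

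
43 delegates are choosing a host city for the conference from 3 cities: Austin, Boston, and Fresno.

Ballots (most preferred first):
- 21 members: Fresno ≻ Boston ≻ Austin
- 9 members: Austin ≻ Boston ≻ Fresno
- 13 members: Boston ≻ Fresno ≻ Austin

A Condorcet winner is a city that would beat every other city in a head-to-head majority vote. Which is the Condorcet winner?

Boston

Boston vs Austin: 34–9
Boston vs Fresno: 22–21
Boston beats every other city.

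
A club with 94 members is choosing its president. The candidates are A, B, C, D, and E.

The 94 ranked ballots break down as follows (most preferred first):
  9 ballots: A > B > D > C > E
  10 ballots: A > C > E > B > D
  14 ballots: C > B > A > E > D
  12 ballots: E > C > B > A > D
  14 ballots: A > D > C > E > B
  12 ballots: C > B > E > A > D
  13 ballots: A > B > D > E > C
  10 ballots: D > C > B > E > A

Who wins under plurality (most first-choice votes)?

First-place votes: A 46, B 0, C 26, D 10, E 12.

A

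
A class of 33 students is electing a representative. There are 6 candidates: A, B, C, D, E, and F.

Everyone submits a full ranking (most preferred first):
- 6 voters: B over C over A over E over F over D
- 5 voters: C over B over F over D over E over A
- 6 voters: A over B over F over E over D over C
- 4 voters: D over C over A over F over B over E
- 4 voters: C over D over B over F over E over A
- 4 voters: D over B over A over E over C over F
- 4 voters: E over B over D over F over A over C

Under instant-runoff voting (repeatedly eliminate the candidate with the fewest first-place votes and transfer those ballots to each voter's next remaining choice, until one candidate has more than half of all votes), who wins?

B

Round 1: A 6, B 6, C 9, D 8, E 4, F 0. F eliminated.
Round 2: A 6, B 6, C 9, D 8, E 4. E eliminated.
Round 3: A 6, B 10, C 9, D 8. A eliminated.
Round 4: B 16, C 9, D 8. D eliminated.
Round 5: B 20, C 13. B has a majority (≥17).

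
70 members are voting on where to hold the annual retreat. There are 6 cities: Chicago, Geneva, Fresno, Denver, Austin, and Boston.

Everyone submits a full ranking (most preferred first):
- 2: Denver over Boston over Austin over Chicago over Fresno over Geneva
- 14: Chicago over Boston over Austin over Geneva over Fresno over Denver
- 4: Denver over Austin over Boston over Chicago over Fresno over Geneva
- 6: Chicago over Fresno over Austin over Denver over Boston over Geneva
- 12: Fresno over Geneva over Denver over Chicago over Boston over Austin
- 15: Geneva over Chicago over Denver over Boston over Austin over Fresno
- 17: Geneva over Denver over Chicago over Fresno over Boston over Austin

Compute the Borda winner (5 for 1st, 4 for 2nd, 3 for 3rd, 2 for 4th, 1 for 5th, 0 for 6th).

Chicago: 2×2 + 14×5 + 4×2 + 6×5 + 12×2 + 15×4 + 17×3 = 247
Geneva: 2×0 + 14×2 + 4×0 + 6×0 + 12×4 + 15×5 + 17×5 = 236
Fresno: 2×1 + 14×1 + 4×1 + 6×4 + 12×5 + 15×0 + 17×2 = 138
Denver: 2×5 + 14×0 + 4×5 + 6×2 + 12×3 + 15×3 + 17×4 = 191
Austin: 2×3 + 14×3 + 4×4 + 6×3 + 12×0 + 15×1 + 17×0 = 97
Boston: 2×4 + 14×4 + 4×3 + 6×1 + 12×1 + 15×2 + 17×1 = 141

Chicago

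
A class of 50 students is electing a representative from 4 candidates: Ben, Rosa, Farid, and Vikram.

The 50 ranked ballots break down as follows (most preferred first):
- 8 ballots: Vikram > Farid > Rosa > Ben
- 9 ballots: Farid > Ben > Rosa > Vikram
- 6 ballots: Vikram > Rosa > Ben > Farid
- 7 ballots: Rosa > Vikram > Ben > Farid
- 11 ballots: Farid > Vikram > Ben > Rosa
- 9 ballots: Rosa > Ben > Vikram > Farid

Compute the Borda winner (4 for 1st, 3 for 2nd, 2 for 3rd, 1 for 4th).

Vikram

Ben: 8×1 + 9×3 + 6×2 + 7×2 + 11×2 + 9×3 = 110
Rosa: 8×2 + 9×2 + 6×3 + 7×4 + 11×1 + 9×4 = 127
Farid: 8×3 + 9×4 + 6×1 + 7×1 + 11×4 + 9×1 = 126
Vikram: 8×4 + 9×1 + 6×4 + 7×3 + 11×3 + 9×2 = 137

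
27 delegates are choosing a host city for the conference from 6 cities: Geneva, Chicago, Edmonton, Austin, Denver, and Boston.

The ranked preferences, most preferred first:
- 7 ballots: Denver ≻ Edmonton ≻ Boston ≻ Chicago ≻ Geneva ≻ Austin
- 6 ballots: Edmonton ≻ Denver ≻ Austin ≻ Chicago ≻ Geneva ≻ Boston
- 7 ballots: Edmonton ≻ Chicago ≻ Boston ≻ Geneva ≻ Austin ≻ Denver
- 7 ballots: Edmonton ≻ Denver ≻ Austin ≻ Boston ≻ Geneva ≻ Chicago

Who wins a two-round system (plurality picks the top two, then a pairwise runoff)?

Round 1 first-place votes: Geneva 0, Chicago 0, Edmonton 20, Austin 0, Denver 7, Boston 0. Edmonton and Denver advance.
Runoff: Edmonton is ranked above Denver on 20 ballots, Denver above Edmonton on 7.

Edmonton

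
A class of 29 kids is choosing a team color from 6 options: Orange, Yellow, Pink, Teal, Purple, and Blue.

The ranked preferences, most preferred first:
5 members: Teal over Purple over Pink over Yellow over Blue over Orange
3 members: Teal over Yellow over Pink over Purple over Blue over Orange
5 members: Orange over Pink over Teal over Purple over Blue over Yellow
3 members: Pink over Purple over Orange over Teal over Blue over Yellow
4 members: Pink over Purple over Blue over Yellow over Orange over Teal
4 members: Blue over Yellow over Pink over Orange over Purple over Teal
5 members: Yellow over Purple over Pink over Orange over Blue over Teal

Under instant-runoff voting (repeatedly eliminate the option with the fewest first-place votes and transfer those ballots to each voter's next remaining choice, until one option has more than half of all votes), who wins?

Pink

Round 1: Orange 5, Yellow 5, Pink 7, Teal 8, Purple 0, Blue 4. Purple eliminated.
Round 2: Orange 5, Yellow 5, Pink 7, Teal 8, Blue 4. Blue eliminated.
Round 3: Orange 5, Yellow 9, Pink 7, Teal 8. Orange eliminated.
Round 4: Yellow 9, Pink 12, Teal 8. Teal eliminated.
Round 5: Yellow 12, Pink 17. Pink has a majority (≥15).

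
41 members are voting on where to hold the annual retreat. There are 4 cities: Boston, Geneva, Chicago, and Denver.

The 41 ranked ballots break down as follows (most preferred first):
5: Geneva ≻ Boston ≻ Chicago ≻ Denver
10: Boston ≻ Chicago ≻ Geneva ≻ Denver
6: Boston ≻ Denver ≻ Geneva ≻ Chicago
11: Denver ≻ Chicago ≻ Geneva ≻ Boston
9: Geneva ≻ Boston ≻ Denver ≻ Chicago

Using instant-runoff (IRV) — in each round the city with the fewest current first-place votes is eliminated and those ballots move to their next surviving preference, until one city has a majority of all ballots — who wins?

Geneva

Round 1: Boston 16, Geneva 14, Chicago 0, Denver 11. Chicago eliminated.
Round 2: Boston 16, Geneva 14, Denver 11. Denver eliminated.
Round 3: Boston 16, Geneva 25. Geneva has a majority (≥21).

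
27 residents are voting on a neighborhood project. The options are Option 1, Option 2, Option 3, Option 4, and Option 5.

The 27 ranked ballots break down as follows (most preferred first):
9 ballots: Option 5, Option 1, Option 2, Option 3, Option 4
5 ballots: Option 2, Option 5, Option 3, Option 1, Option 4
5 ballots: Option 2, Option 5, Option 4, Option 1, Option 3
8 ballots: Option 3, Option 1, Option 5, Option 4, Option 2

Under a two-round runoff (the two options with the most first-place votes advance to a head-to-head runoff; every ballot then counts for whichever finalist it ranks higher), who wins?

Option 5

Round 1 first-place votes: Option 1 0, Option 2 10, Option 3 8, Option 4 0, Option 5 9. Option 2 and Option 5 advance.
Runoff: Option 2 is ranked above Option 5 on 10 ballots, Option 5 above Option 2 on 17.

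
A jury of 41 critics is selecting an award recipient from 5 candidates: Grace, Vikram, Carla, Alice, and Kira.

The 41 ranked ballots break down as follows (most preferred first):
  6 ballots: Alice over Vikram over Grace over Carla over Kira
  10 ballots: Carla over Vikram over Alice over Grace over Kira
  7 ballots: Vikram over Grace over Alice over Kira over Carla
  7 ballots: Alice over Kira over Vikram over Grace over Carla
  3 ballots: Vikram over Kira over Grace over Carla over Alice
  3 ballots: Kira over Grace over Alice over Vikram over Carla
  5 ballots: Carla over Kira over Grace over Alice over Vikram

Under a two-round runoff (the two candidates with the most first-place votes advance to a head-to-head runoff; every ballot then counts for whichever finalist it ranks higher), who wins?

Round 1 first-place votes: Grace 0, Vikram 10, Carla 15, Alice 13, Kira 3. Carla and Alice advance.
Runoff: Carla is ranked above Alice on 18 ballots, Alice above Carla on 23.

Alice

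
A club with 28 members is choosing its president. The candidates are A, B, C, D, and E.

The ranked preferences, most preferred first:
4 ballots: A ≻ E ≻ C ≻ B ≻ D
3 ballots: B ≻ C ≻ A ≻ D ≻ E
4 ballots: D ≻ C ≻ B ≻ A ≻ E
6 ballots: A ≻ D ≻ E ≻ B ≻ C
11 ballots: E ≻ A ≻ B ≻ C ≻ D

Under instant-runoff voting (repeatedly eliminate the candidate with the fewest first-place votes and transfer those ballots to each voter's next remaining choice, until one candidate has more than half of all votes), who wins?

Round 1: A 10, B 3, C 0, D 4, E 11. C eliminated.
Round 2: A 10, B 3, D 4, E 11. B eliminated.
Round 3: A 13, D 4, E 11. D eliminated.
Round 4: A 17, E 11. A has a majority (≥15).

A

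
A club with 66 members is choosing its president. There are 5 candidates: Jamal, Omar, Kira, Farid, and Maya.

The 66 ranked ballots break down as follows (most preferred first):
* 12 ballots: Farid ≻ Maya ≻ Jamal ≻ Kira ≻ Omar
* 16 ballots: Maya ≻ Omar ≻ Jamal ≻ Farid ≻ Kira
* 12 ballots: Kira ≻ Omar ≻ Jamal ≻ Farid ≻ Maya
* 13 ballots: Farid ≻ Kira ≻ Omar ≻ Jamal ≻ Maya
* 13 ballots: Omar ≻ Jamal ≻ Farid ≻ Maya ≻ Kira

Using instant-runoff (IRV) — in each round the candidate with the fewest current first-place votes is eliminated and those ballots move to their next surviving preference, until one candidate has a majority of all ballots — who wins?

Omar

Round 1: Jamal 0, Omar 13, Kira 12, Farid 25, Maya 16. Jamal eliminated.
Round 2: Omar 13, Kira 12, Farid 25, Maya 16. Kira eliminated.
Round 3: Omar 25, Farid 25, Maya 16. Maya eliminated.
Round 4: Omar 41, Farid 25. Omar has a majority (≥34).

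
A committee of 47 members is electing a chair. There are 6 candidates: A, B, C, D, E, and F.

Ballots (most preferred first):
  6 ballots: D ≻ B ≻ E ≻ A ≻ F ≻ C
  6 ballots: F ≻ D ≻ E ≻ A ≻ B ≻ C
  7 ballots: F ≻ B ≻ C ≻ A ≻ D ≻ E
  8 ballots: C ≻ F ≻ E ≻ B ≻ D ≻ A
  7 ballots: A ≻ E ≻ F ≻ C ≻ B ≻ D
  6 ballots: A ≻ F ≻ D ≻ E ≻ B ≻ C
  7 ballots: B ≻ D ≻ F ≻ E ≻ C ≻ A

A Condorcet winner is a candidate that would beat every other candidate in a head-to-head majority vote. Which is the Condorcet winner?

F

F vs A: 28–19
F vs B: 34–13
F vs C: 39–8
F vs D: 34–13
F vs E: 34–13
F beats every other candidate.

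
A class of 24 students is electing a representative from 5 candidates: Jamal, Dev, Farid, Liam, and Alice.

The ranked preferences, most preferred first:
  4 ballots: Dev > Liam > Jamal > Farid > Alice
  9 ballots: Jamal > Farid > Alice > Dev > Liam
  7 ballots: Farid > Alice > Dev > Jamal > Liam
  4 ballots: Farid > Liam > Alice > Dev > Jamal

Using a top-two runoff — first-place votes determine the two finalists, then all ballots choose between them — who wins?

Jamal

Round 1 first-place votes: Jamal 9, Dev 4, Farid 11, Liam 0, Alice 0. Farid and Jamal advance.
Runoff: Farid is ranked above Jamal on 11 ballots, Jamal above Farid on 13.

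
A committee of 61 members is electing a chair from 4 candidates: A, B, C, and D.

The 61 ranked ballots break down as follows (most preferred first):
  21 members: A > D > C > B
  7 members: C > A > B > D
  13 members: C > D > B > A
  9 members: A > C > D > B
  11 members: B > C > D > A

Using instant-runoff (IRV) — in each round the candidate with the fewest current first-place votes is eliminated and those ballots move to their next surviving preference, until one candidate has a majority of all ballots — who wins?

Round 1: A 30, B 11, C 20, D 0. D eliminated.
Round 2: A 30, B 11, C 20. B eliminated.
Round 3: A 30, C 31. C has a majority (≥31).

C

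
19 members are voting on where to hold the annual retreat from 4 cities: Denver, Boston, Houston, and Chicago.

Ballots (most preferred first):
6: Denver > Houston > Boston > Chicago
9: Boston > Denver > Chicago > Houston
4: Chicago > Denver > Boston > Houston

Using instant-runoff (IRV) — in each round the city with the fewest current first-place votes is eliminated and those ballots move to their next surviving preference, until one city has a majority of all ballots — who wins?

Denver

Round 1: Denver 6, Boston 9, Houston 0, Chicago 4. Houston eliminated.
Round 2: Denver 6, Boston 9, Chicago 4. Chicago eliminated.
Round 3: Denver 10, Boston 9. Denver has a majority (≥10).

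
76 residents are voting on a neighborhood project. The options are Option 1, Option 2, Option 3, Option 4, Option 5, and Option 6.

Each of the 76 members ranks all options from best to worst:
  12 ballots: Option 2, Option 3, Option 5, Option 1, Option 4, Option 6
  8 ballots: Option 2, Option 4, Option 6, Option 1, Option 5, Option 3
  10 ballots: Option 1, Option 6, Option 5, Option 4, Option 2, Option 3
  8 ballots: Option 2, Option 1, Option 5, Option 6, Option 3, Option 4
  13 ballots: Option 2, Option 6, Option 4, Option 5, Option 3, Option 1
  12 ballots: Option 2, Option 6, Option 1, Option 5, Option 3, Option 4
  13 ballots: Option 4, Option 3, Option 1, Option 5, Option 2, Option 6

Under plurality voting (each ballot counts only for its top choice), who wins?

Option 2

First-place votes: Option 1 10, Option 2 53, Option 3 0, Option 4 13, Option 5 0, Option 6 0.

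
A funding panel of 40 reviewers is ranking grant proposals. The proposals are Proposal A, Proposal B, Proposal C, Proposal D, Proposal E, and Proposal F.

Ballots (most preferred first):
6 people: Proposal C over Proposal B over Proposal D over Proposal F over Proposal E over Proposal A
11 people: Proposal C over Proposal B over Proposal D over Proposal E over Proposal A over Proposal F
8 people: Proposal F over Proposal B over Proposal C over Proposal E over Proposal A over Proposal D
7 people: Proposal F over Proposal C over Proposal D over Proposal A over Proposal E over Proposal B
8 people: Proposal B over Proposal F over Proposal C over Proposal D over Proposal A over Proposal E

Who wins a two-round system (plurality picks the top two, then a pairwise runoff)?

Round 1 first-place votes: Proposal A 0, Proposal B 8, Proposal C 17, Proposal D 0, Proposal E 0, Proposal F 15. Proposal C and Proposal F advance.
Runoff: Proposal C is ranked above Proposal F on 17 ballots, Proposal F above Proposal C on 23.

Proposal F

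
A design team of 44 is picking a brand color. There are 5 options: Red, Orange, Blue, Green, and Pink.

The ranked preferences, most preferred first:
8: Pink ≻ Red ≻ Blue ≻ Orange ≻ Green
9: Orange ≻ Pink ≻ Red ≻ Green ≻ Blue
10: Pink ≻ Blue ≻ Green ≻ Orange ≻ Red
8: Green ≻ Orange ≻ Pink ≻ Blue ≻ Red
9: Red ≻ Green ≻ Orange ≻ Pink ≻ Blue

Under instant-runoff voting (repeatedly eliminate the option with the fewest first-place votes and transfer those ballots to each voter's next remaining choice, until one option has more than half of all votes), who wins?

Round 1: Red 9, Orange 9, Blue 0, Green 8, Pink 18. Blue eliminated.
Round 2: Red 9, Orange 9, Green 8, Pink 18. Green eliminated.
Round 3: Red 9, Orange 17, Pink 18. Red eliminated.
Round 4: Orange 26, Pink 18. Orange has a majority (≥23).

Orange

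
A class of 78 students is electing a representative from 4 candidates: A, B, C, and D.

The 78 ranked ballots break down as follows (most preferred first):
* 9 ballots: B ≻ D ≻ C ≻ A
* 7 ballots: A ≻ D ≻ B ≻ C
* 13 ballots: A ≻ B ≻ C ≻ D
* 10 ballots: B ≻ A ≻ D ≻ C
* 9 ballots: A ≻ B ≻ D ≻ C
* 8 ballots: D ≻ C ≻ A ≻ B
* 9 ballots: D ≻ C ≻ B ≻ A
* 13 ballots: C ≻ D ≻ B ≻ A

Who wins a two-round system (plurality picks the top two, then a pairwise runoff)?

Round 1 first-place votes: A 29, B 19, C 13, D 17. A and B advance.
Runoff: A is ranked above B on 37 ballots, B above A on 41.

B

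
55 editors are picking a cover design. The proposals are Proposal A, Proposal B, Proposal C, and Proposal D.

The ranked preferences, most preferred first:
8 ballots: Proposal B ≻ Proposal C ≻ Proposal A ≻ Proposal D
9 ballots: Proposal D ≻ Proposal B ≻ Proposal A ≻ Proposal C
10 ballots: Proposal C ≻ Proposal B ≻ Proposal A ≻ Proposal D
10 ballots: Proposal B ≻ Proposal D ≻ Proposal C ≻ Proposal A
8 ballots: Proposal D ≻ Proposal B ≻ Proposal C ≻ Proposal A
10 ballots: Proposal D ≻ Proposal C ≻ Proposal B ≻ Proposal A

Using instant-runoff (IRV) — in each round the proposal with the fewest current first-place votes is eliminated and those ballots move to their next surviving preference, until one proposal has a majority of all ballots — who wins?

Round 1: Proposal A 0, Proposal B 18, Proposal C 10, Proposal D 27. Proposal A eliminated.
Round 2: Proposal B 18, Proposal C 10, Proposal D 27. Proposal C eliminated.
Round 3: Proposal B 28, Proposal D 27. Proposal B has a majority (≥28).

Proposal B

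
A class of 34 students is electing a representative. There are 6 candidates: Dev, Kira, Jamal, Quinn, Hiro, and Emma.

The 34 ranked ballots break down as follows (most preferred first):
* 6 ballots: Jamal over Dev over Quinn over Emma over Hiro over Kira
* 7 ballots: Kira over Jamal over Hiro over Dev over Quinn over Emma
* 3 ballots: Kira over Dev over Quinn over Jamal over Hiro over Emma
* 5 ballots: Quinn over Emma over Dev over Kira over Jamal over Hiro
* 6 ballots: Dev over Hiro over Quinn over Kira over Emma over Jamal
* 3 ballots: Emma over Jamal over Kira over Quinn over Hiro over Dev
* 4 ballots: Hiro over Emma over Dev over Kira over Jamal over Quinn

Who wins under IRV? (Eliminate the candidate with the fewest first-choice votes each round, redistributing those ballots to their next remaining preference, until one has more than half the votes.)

Dev

Round 1: Dev 6, Kira 10, Jamal 6, Quinn 5, Hiro 4, Emma 3. Emma eliminated.
Round 2: Dev 6, Kira 10, Jamal 9, Quinn 5, Hiro 4. Hiro eliminated.
Round 3: Dev 10, Kira 10, Jamal 9, Quinn 5. Quinn eliminated.
Round 4: Dev 15, Kira 10, Jamal 9. Jamal eliminated.
Round 5: Dev 21, Kira 13. Dev has a majority (≥18).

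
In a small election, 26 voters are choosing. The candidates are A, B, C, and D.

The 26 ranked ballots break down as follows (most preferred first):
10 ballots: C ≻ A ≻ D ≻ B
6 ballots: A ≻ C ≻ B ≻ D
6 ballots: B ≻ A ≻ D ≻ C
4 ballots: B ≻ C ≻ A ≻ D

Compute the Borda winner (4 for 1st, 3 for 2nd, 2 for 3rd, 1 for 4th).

A: 10×3 + 6×4 + 6×3 + 4×2 = 80
B: 10×1 + 6×2 + 6×4 + 4×4 = 62
C: 10×4 + 6×3 + 6×1 + 4×3 = 76
D: 10×2 + 6×1 + 6×2 + 4×1 = 42

A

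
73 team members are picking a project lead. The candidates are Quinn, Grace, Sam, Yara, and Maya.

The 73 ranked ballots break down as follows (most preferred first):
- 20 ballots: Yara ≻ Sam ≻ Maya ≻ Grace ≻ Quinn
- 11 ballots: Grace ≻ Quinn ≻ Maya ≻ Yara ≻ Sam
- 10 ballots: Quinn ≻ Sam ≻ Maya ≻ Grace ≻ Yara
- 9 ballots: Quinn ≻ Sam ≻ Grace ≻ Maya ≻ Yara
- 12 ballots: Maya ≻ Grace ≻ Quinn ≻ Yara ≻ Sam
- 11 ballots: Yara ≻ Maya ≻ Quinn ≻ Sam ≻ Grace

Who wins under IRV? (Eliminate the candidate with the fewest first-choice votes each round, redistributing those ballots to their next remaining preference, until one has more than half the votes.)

Round 1: Quinn 19, Grace 11, Sam 0, Yara 31, Maya 12. Sam eliminated.
Round 2: Quinn 19, Grace 11, Yara 31, Maya 12. Grace eliminated.
Round 3: Quinn 30, Yara 31, Maya 12. Maya eliminated.
Round 4: Quinn 42, Yara 31. Quinn has a majority (≥37).

Quinn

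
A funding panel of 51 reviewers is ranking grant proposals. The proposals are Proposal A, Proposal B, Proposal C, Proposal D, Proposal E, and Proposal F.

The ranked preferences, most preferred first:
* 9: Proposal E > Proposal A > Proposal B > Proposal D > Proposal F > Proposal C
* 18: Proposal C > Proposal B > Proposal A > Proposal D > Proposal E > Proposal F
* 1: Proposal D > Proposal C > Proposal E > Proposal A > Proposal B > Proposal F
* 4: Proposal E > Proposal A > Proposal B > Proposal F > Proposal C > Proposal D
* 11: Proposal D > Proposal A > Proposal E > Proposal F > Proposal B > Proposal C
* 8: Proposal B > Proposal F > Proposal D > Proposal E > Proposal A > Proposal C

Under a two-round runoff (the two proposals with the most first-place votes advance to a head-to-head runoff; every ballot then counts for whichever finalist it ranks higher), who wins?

Proposal E

Round 1 first-place votes: Proposal A 0, Proposal B 8, Proposal C 18, Proposal D 12, Proposal E 13, Proposal F 0. Proposal C and Proposal E advance.
Runoff: Proposal C is ranked above Proposal E on 19 ballots, Proposal E above Proposal C on 32.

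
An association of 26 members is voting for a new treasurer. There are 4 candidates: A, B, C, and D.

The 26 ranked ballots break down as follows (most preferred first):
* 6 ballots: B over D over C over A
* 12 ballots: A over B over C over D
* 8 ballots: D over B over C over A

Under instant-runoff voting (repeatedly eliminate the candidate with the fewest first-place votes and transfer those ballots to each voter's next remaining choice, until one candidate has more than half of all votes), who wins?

D

Round 1: A 12, B 6, C 0, D 8. C eliminated.
Round 2: A 12, B 6, D 8. B eliminated.
Round 3: A 12, D 14. D has a majority (≥14).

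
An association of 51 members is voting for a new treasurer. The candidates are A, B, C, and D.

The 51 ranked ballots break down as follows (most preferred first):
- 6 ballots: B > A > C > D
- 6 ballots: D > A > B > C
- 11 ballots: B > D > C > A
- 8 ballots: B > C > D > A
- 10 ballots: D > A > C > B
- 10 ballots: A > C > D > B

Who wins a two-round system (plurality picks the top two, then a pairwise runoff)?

D

Round 1 first-place votes: A 10, B 25, C 0, D 16. B and D advance.
Runoff: B is ranked above D on 25 ballots, D above B on 26.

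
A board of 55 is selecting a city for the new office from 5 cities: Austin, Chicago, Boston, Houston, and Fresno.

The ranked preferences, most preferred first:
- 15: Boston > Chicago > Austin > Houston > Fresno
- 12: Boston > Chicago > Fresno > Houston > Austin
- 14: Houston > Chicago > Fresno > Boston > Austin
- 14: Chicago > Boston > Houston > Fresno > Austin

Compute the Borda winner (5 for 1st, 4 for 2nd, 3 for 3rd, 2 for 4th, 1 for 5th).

Chicago

Austin: 15×3 + 12×1 + 14×1 + 14×1 = 85
Chicago: 15×4 + 12×4 + 14×4 + 14×5 = 234
Boston: 15×5 + 12×5 + 14×2 + 14×4 = 219
Houston: 15×2 + 12×2 + 14×5 + 14×3 = 166
Fresno: 15×1 + 12×3 + 14×3 + 14×2 = 121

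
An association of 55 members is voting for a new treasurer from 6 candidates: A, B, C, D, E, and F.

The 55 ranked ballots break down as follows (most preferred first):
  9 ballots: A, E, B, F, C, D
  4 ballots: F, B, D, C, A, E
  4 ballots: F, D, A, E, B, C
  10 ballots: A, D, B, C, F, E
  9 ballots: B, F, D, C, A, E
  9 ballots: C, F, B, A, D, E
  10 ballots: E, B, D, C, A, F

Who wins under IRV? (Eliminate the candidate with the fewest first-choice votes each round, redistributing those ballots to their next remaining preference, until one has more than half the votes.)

Round 1: A 19, B 9, C 9, D 0, E 10, F 8. D eliminated.
Round 2: A 19, B 9, C 9, E 10, F 8. F eliminated.
Round 3: A 23, B 13, C 9, E 10. C eliminated.
Round 4: A 23, B 22, E 10. E eliminated.
Round 5: A 23, B 32. B has a majority (≥28).

B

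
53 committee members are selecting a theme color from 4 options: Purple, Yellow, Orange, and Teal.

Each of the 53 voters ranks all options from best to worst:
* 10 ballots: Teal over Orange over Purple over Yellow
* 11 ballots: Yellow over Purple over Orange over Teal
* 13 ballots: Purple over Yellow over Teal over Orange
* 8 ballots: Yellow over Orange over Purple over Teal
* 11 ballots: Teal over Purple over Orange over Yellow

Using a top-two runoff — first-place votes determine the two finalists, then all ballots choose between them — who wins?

Yellow

Round 1 first-place votes: Purple 13, Yellow 19, Orange 0, Teal 21. Teal and Yellow advance.
Runoff: Teal is ranked above Yellow on 21 ballots, Yellow above Teal on 32.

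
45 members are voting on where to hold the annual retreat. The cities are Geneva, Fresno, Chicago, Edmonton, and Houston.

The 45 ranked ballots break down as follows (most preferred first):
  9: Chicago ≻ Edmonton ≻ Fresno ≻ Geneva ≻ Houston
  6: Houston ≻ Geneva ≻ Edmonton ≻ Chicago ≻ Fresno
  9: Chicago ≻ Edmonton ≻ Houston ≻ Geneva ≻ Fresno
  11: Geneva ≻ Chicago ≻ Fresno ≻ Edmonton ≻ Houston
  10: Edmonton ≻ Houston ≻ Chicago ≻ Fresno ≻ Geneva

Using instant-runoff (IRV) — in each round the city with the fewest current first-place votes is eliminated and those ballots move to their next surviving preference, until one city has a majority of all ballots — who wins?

Round 1: Geneva 11, Fresno 0, Chicago 18, Edmonton 10, Houston 6. Fresno eliminated.
Round 2: Geneva 11, Chicago 18, Edmonton 10, Houston 6. Houston eliminated.
Round 3: Geneva 17, Chicago 18, Edmonton 10. Edmonton eliminated.
Round 4: Geneva 17, Chicago 28. Chicago has a majority (≥23).

Chicago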